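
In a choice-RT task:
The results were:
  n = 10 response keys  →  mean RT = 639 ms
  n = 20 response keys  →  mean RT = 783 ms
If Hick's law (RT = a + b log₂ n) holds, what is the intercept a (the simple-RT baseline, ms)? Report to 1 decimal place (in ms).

160.6 ms

b = (RT₂ − RT₁)/(log₂ n₂ − log₂ n₁) = (783 − 639)/(4.3219 − 3.3219) = 144.000 ms/bit.
Intercept: a = 639 − 144.000·log₂(10) = 160.642 ms.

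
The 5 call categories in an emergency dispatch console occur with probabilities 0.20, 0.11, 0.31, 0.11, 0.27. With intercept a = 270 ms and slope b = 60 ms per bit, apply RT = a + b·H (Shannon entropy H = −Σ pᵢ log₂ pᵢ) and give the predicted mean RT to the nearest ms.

402 ms

H = 0.20·log₂(1/0.20) + 0.11·log₂(1/0.11) + 0.31·log₂(1/0.31) + 0.11·log₂(1/0.11) + 0.27·log₂(1/0.27) = 2.1988 bits.
RT = 270 + 60 × 2.1988 = 401.93 ms.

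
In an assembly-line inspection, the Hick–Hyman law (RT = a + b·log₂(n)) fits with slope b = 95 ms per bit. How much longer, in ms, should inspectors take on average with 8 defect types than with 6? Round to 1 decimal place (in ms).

39.4 ms

The intercept a cancels: ΔRT = b·(log₂ n₂ − log₂ n₁) = b·log₂(n₂/n₁).
log₂(8) − log₂(6) = 3 − 2.5850 = 0.4150.
ΔRT = 95 × 0.4150 = 39.429 ms.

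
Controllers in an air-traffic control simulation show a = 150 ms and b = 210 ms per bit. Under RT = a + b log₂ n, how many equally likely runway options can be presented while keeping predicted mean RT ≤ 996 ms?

16

Set 150 + 210·log₂ n ≤ 996 → log₂ n ≤ (996 − 150)/210 = 4.0286.
So n ≤ 2^4.0286 = 16.320; the largest integer n is 16.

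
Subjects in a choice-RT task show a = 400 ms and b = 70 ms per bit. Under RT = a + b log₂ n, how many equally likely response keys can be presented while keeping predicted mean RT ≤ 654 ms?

12

Information budget: (654 − 400)/70 = 3.6286 bits, so n ≤ 2^3.6286 = 12.368 → at most 12.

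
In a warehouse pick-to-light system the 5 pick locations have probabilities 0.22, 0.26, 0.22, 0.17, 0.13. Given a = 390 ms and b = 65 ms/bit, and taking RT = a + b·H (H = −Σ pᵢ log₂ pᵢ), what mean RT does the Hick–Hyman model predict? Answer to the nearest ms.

538 ms

Entropy contributions −pᵢ log₂ pᵢ: 0.4806, 0.5053, 0.4806, 0.4346, 0.3826; sum H = 2.2837 bits.
RT = a + bH = 390 + 65·2.2837 = 538.44 ms.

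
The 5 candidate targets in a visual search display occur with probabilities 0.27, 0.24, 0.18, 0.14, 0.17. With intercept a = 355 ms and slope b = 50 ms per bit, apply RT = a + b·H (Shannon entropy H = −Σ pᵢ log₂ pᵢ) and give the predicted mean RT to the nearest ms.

469 ms

H = 0.27·log₂(1/0.27) + 0.24·log₂(1/0.24) + 0.18·log₂(1/0.18) + 0.14·log₂(1/0.14) + 0.17·log₂(1/0.17) = 2.2812 bits.
RT = 355 + 50 × 2.2812 = 469.06 ms.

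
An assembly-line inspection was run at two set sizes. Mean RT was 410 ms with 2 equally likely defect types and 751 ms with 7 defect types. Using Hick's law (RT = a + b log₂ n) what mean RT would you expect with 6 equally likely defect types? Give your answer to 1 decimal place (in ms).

With log₂ n on the abscissa the relation is linear; from the two conditions:
  b = (751 − 410) / (log₂ 7 − log₂ 2) = 341 / (2.8074 − 1) = 188.674 ms/bit
  a = 410 − 188.674 × 1 = 221.326 ms
Then RT(6) = 221.326 + 188.674 × log₂ 6 = 221.326 + 188.674 × 2.5850 ≈ 709.040 ms.

709.0 ms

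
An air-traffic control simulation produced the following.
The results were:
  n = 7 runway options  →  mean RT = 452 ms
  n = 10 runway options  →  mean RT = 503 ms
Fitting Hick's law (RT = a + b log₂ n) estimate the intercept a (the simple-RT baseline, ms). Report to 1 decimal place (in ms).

173.8 ms

Slope: b = (503 − 452) / (log₂ 10 − log₂ 7) = 51/0.5146 = 99.111 ms/bit.
Intercept: a = 452 − 99.111·log₂(7) = 173.759 ms.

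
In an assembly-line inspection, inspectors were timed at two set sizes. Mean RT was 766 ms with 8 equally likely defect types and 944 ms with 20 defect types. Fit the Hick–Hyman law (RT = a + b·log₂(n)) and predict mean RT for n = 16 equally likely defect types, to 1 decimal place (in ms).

Solve the two-equation system in a and b:
  b = (944 − 766) / (log₂ 20 − log₂ 8) = 178 / (4.3219 − 3) = 134.652 ms/bit
  a = 766 − 134.652 × 3 = 362.045 ms
Then RT(16) = 362.045 + 134.652 × log₂ 16 = 362.045 + 134.652 × 4 ≈ 900.652 ms.

900.7 ms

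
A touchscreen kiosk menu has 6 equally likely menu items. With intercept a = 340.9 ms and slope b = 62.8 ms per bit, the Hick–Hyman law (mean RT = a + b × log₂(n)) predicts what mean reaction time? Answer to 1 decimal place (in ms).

log₂(6) = 2.5850 bits, so RT = 340.9 + 62.8 × 2.5850 ≈ 503.236 ms.

503.2 ms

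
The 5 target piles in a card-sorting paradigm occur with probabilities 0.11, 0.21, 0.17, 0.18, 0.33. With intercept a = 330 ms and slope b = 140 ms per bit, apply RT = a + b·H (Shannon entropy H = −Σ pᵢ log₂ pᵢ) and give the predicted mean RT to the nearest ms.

642 ms

Entropy contributions −pᵢ log₂ pᵢ: 0.3503, 0.4728, 0.4346, 0.4453, 0.5278; sum H = 2.2308 bits.
RT = a + bH = 330 + 140·2.2308 = 642.32 ms.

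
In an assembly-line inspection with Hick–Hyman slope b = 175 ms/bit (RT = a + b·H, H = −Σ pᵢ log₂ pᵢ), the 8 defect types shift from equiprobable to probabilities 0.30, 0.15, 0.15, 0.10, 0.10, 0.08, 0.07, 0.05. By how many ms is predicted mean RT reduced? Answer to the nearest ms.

38 ms

Equiprobable entropy H₀ = log₂ 8 = 3.0000 bits.
Skewed entropy H = −Σ pᵢ log₂ pᵢ = 2.7827 bits.
ΔRT = b·(H₀ − H) = 175 × 0.2173 = 38.02 ms.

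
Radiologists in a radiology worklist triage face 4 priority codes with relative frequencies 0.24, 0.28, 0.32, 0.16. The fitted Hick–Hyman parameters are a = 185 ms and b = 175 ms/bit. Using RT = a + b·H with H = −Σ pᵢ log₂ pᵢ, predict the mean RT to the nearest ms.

528 ms

Entropy contributions −pᵢ log₂ pᵢ: 0.4941, 0.5142, 0.5260, 0.4230; sum H = 1.9574 bits.
RT = a + bH = 185 + 175·1.9574 = 527.55 ms.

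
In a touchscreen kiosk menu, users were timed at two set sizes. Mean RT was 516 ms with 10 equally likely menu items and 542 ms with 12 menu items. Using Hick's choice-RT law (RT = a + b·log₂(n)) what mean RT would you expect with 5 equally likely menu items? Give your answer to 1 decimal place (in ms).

RT is linear in log₂ n, so two points fix the line:
  b = (542 − 516) / (log₂ 12 − log₂ 10) = 26 / (3.5850 − 3.3219) = 98.846 ms/bit
  a = 516 − 98.846 × 3.3219 = 187.639 ms
Then RT(5) = 187.639 + 98.846 × log₂ 5 = 187.639 + 98.846 × 2.3219 ≈ 417.154 ms.

417.2 ms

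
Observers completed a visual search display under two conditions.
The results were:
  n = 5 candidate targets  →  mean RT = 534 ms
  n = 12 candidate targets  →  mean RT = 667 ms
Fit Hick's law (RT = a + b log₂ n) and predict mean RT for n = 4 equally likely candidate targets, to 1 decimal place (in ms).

500.1 ms

Solve the two-equation system in a and b:
  b = (667 − 534) / (log₂ 12 − log₂ 5) = 133 / (3.5850 − 2.3219) = 105.302 ms/bit
  a = 534 − 105.302 × 2.3219 = 289.496 ms
Then RT(4) = 289.496 + 105.302 × log₂ 4 = 289.496 + 105.302 × 2 ≈ 500.100 ms.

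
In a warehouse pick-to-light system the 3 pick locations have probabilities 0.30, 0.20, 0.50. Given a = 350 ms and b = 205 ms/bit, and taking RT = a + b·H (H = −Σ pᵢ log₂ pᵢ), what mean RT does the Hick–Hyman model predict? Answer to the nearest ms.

655 ms

H = 0.30·log₂(1/0.30) + 0.20·log₂(1/0.20) + 0.50·log₂(1/0.50) = 1.4855 bits.
RT = 350 + 205 × 1.4855 = 654.52 ms.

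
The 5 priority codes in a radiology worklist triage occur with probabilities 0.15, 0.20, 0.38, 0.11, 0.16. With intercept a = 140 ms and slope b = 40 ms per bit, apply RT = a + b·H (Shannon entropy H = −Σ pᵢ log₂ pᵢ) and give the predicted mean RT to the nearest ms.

227 ms

H = 0.15·log₂(1/0.15) + 0.20·log₂(1/0.20) + 0.38·log₂(1/0.38) + 0.11·log₂(1/0.11) + 0.16·log₂(1/0.16) = 2.1787 bits.
RT = 140 + 40 × 2.1787 = 227.15 ms.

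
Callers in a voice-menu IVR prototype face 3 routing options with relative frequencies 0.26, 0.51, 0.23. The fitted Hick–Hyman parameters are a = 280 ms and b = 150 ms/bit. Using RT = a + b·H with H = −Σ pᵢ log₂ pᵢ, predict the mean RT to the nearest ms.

503 ms

H = 0.26·log₂(1/0.26) + 0.51·log₂(1/0.51) + 0.23·log₂(1/0.23) = 1.4884 bits.
RT = 280 + 150 × 1.4884 = 503.26 ms.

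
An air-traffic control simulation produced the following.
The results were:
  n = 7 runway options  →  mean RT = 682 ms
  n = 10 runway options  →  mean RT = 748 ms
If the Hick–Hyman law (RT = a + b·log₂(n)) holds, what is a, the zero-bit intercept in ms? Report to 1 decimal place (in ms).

321.9 ms

Slope: b = (748 − 682) / (log₂ 10 − log₂ 7) = 66/0.5146 = 128.262 ms/bit.
a = RT₁ − b·log₂ n₁ = 682 − 128.262 × 2.8074 = 321.924 ms.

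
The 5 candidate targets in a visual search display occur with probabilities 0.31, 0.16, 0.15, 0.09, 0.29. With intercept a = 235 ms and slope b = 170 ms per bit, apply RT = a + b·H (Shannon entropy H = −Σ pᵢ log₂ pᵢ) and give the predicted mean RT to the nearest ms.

607 ms

H = 0.31·log₂(1/0.31) + 0.16·log₂(1/0.16) + 0.15·log₂(1/0.15) + 0.09·log₂(1/0.09) + 0.29·log₂(1/0.29) = 2.1879 bits.
RT = 235 + 170 × 2.1879 = 606.95 ms.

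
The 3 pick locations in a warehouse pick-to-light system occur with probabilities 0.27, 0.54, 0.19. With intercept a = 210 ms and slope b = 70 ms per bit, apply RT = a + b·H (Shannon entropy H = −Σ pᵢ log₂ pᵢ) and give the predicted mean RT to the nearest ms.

311 ms

H = 0.27·log₂(1/0.27) + 0.54·log₂(1/0.54) + 0.19·log₂(1/0.19) = 1.4453 bits.
RT = 210 + 70 × 1.4453 = 311.17 ms.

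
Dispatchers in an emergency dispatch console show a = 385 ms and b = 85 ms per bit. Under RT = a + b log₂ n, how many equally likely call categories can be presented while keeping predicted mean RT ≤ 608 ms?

6

85·log₂ n ≤ 608 − 385 = 223, giving log₂ n ≤ 2.6235 and n ≤ 6.163. The largest whole number is 6.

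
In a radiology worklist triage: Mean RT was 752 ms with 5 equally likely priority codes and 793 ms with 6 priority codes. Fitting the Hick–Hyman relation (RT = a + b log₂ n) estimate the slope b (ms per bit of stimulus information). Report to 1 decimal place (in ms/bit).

155.9 ms/bit

Slope: b = (793 − 752) / (log₂ 6 − log₂ 5) = 41/0.2630 = 155.873 ms/bit.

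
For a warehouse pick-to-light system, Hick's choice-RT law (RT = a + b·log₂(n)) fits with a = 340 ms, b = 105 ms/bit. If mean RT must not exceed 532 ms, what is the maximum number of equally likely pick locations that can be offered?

3

Set 340 + 105·log₂ n ≤ 532 → log₂ n ≤ (532 − 340)/105 = 1.8286.
So n ≤ 2^1.8286 = 3.552; the largest integer n is 3.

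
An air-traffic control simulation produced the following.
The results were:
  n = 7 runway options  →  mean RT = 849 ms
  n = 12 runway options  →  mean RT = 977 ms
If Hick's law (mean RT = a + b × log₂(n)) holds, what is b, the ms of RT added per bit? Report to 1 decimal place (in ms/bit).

164.6 ms/bit

b = (RT₂ − RT₁)/(log₂ n₂ − log₂ n₁) = (977 − 849)/(3.5850 − 2.8074) = 164.607 ms/bit.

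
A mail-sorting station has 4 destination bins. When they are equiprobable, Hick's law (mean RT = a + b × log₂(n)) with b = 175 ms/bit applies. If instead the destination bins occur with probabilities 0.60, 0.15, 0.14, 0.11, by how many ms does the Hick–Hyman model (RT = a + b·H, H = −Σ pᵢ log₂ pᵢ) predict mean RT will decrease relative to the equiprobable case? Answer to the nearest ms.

Equiprobable entropy H₀ = log₂ 4 = 2.0000 bits.
Skewed entropy H = −Σ pᵢ log₂ pᵢ = 1.6001 bits.
ΔRT = b·(H₀ − H) = 175 × 0.3999 = 69.98 ms.

70 ms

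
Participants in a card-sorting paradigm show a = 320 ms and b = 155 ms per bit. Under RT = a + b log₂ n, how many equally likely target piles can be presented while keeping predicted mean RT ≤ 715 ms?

Information budget: (715 − 320)/155 = 2.5484 bits, so n ≤ 2^2.5484 = 5.850 → at most 5.

5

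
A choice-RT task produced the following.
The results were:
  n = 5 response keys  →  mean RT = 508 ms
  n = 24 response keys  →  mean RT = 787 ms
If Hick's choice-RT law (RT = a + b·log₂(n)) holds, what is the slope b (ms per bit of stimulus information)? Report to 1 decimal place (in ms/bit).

123.3 ms/bit

Slope: b = (787 − 508) / (log₂ 24 − log₂ 5) = 279/2.2630 = 123.286 ms/bit.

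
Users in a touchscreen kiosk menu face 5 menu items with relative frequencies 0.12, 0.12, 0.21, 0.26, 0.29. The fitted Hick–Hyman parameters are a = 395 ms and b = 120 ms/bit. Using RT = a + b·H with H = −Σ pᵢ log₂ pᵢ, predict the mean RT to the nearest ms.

663 ms

H = 0.12·log₂(1/0.12) + 0.12·log₂(1/0.12) + 0.21·log₂(1/0.21) + 0.26·log₂(1/0.26) + 0.29·log₂(1/0.29) = 2.2301 bits.
RT = 395 + 120 × 2.2301 = 662.62 ms.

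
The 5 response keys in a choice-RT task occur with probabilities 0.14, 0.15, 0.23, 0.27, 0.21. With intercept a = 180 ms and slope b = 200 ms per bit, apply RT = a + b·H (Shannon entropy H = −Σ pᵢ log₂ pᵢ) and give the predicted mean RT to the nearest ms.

Entropy contributions −pᵢ log₂ pᵢ: 0.3971, 0.4105, 0.4877, 0.5100, 0.4728; sum H = 2.2782 bits.
RT = a + bH = 180 + 200·2.2782 = 635.63 ms.

636 ms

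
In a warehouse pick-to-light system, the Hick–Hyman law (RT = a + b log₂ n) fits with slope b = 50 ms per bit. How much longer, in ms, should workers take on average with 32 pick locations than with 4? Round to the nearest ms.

The intercept a cancels: ΔRT = b·(log₂ n₂ − log₂ n₁) = b·log₂(n₂/n₁).
log₂(32) − log₂(4) = log₂(32/4) = log₂(8) = 3.
ΔRT = 50 × 3.0000 = 150.000 ms.

150 ms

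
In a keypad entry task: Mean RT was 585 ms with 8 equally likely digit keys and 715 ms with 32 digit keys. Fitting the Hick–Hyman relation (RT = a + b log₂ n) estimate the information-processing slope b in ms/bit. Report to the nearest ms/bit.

The slope on a log₂ axis is (715 − 585) / (5 − 3) = 65 ms/bit.

65 ms/bit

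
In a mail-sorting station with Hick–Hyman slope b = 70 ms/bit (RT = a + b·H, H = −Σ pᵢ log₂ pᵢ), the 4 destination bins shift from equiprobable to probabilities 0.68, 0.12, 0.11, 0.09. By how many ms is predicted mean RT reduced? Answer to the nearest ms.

41 ms

The RT saving is b·ΔH. Equiprobable H₀ = log₂(4) = 2.0000 bits; with the given probabilities H = 1.4084 bits.
b·(H₀ − H) = 70 × (2.0000 − 1.4084) = 41.42 ms.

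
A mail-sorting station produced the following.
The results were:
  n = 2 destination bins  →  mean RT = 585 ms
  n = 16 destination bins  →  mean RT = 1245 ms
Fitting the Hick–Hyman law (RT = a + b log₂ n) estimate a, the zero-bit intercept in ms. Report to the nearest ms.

The slope on a log₂ axis is (1245 − 585) / (4 − 1) = 220 ms/bit.
a = RT₁ − b·log₂ n₁ = 585 − 220 × 1 = 365.000 ms.

365 ms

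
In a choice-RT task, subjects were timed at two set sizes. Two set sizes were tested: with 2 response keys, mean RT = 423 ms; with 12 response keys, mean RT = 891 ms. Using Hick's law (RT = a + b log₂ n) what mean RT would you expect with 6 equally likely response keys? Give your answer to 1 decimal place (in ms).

Solve the two-equation system in a and b:
  b = (891 − 423) / (log₂ 12 − log₂ 2) = 468 / (3.5850 − 1) = 181.047 ms/bit
  a = 423 − 181.047 × 1 = 241.953 ms
Then RT(6) = 241.953 + 181.047 × log₂ 6 = 241.953 + 181.047 × 2.5850 ≈ 709.953 ms.

710.0 ms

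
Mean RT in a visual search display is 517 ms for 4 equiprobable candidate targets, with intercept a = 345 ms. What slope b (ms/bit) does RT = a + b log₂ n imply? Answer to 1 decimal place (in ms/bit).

log₂(4) = 2 bits.
b = (RT − a)/log₂ n = (517 − 345) / 2 = 86.000 ms/bit.

86.0 ms/bit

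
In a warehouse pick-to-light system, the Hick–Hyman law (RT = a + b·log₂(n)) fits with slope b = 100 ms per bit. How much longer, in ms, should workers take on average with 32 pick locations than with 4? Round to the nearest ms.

300 ms

Only the slope matters, since a is common to both: ΔRT = b·log₂(n₂/n₁).
log₂(32) − log₂(4) = log₂(32/4) = log₂(8) = 3.
ΔRT = 100 × 3.0000 = 300.000 ms.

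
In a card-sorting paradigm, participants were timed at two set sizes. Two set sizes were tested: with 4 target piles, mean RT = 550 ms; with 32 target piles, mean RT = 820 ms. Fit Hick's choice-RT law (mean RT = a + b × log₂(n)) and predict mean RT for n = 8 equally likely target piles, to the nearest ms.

640 ms

Solve the two-equation system in a and b:
  b = (820 − 550) / (log₂ 32 − log₂ 4) = 270 / (5 − 2) = 90 ms/bit
  a = 550 − 90 × 2 = 370 ms
Then RT(8) = 370 + 90 × log₂ 8 = 370 + 90 × 3 ≈ 640.000 ms.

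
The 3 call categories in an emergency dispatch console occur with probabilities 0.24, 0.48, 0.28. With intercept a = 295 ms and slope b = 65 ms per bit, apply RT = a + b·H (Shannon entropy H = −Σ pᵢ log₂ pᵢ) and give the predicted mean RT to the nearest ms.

Entropy contributions −pᵢ log₂ pᵢ: 0.4941, 0.5083, 0.5142; sum H = 1.5166 bits.
RT = a + bH = 295 + 65·1.5166 = 393.58 ms.

394 ms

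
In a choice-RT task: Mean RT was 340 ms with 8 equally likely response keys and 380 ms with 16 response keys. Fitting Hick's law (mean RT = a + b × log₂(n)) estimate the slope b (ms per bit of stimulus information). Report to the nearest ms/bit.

Slope: b = (380 − 340) / (log₂ 16 − log₂ 8) = 40/1.0000 = 40 ms/bit.

40 ms/bit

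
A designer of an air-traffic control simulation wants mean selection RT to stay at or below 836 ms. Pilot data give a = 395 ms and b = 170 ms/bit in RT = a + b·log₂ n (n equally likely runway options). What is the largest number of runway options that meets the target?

6

170·log₂ n ≤ 836 − 395 = 441, giving log₂ n ≤ 2.5941 and n ≤ 6.038. The largest whole number is 6.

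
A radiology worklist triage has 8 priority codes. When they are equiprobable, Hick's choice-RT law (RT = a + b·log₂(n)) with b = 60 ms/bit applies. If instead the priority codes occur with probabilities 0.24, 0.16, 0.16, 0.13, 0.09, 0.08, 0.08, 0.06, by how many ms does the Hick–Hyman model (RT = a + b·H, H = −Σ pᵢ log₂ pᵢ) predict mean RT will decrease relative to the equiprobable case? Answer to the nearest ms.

Equiprobable entropy H₀ = log₂ 8 = 3.0000 bits.
Skewed entropy H = −Σ pᵢ log₂ pᵢ = 2.8620 bits.
ΔRT = b·(H₀ − H) = 60 × 0.1380 = 8.28 ms.

8 ms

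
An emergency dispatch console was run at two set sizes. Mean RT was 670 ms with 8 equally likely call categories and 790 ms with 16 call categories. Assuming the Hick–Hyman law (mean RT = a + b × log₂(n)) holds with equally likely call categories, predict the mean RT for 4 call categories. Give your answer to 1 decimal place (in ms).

With log₂ n on the abscissa the relation is linear; from the two conditions:
  b = (790 − 670) / (log₂ 16 − log₂ 8) = 120 / (4 − 3) = 120.000 ms/bit
  a = 670 − 120.000 × 3 = 310.000 ms
Then RT(4) = 310.000 + 120.000 × log₂ 4 = 310.000 + 120.000 × 2 ≈ 550.000 ms.

550.0 ms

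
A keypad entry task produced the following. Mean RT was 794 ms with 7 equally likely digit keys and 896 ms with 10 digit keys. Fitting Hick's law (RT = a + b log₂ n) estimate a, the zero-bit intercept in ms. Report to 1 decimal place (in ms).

The slope on a log₂ axis is (896 − 794) / (3.3219 − 2.8074) = 198.223 ms/bit.
Intercept: a = 794 − 198.223·log₂(7) = 237.519 ms.

237.5 ms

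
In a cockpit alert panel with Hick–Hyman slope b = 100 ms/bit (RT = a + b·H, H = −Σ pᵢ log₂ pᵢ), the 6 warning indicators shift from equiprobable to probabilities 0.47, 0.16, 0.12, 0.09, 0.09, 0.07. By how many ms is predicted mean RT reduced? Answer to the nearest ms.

The RT saving is b·ΔH. Equiprobable H₀ = log₂(6) = 2.5850 bits; with the given probabilities H = 2.1959 bits.
b·(H₀ − H) = 100 × (2.5850 − 2.1959) = 38.91 ms.

39 ms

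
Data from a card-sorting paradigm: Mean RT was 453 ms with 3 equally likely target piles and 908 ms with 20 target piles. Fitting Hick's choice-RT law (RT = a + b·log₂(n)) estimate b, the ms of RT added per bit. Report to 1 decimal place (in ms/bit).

Slope: b = (908 − 453) / (log₂ 20 − log₂ 3) = 455/2.7370 = 166.242 ms/bit.

166.2 ms/bit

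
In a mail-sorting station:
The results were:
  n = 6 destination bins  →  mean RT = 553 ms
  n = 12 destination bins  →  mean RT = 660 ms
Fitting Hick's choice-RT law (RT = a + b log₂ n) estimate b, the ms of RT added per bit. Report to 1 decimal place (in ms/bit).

107.0 ms/bit

Slope: b = (660 − 553) / (log₂ 12 − log₂ 6) = 107/1.0000 = 107.000 ms/bit.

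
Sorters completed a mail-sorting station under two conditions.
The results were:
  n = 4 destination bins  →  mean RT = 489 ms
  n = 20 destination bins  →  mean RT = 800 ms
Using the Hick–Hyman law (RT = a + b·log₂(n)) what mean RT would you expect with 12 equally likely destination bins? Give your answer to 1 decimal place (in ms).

RT is linear in log₂ n, so two points fix the line:
  b = (800 − 489) / (log₂ 20 − log₂ 4) = 311 / (4.3219 − 2) = 133.940 ms/bit
  a = 489 − 133.940 × 2 = 221.119 ms
Then RT(12) = 221.119 + 133.940 × log₂ 12 = 221.119 + 133.940 × 3.5850 ≈ 701.291 ms.

701.3 ms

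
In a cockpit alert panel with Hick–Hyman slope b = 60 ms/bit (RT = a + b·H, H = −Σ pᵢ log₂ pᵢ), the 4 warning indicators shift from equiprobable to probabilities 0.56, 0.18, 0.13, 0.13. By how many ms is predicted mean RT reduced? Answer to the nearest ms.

The RT saving is b·ΔH. Equiprobable H₀ = log₂(4) = 2.0000 bits; with the given probabilities H = 1.6790 bits.
b·(H₀ − H) = 60 × (2.0000 − 1.6790) = 19.26 ms.

19 ms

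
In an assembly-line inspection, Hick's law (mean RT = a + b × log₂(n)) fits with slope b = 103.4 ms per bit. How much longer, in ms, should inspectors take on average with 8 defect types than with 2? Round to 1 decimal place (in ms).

206.8 ms

Only the slope matters, since a is common to both: ΔRT = b·log₂(n₂/n₁).
log₂(8) − log₂(2) = log₂(8/2) = log₂(4) = 2.
ΔRT = 103.4 × 2.0000 = 206.800 ms.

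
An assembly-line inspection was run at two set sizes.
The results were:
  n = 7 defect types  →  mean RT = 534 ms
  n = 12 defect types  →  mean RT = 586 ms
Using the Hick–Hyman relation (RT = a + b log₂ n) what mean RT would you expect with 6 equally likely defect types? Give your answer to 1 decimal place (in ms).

With log₂ n on the abscissa the relation is linear; from the two conditions:
  b = (586 − 534) / (log₂ 12 − log₂ 7) = 52 / (3.5850 − 2.8074) = 66.872 ms/bit
  a = 534 − 66.872 × 2.8074 = 346.267 ms
Then RT(6) = 346.267 + 66.872 × log₂ 6 = 346.267 + 66.872 × 2.5850 ≈ 519.128 ms.

519.1 ms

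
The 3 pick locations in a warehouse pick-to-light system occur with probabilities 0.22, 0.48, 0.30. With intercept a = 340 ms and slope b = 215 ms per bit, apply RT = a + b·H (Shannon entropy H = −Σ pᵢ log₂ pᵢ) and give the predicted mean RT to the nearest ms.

Entropy contributions −pᵢ log₂ pᵢ: 0.4806, 0.5083, 0.5211; sum H = 1.5099 bits.
RT = a + bH = 340 + 215·1.5099 = 664.64 ms.

665 ms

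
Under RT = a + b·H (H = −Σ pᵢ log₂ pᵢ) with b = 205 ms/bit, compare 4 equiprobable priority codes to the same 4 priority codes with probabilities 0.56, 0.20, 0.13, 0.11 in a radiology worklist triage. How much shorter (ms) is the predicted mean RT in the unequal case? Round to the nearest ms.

69 ms

The RT saving is b·ΔH. Equiprobable H₀ = log₂(4) = 2.0000 bits; with the given probabilities H = 1.6658 bits.
b·(H₀ − H) = 205 × (2.0000 − 1.6658) = 68.52 ms.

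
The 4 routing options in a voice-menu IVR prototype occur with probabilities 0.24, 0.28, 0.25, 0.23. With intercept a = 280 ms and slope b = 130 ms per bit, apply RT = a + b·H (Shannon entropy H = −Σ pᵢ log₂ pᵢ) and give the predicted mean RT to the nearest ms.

H = 0.24·log₂(1/0.24) + 0.28·log₂(1/0.28) + 0.25·log₂(1/0.25) + 0.23·log₂(1/0.23) = 1.9960 bits.
RT = 280 + 130 × 1.9960 = 539.48 ms.

539 ms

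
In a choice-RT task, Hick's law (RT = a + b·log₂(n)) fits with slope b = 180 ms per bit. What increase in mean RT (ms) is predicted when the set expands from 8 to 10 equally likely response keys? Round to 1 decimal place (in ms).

ΔRT = (a + b log₂ n₂) − (a + b log₂ n₁) = b·(log₂ n₂ − log₂ n₁).
log₂(10) − log₂(8) = 3.3219 − 3 = 0.3219.
ΔRT = 180 × 0.3219 = 57.947 ms.

57.9 ms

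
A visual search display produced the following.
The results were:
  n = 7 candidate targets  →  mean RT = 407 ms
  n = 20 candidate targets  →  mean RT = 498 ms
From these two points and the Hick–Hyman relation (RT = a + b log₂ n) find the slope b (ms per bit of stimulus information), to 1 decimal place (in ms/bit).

Slope: b = (498 − 407) / (log₂ 20 − log₂ 7) = 91/1.5146 = 60.083 ms/bit.

60.1 ms/bit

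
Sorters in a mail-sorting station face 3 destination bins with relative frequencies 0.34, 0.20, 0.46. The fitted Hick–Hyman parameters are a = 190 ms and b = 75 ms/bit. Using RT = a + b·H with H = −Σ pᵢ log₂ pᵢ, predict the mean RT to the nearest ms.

303 ms

H = 0.34·log₂(1/0.34) + 0.20·log₂(1/0.20) + 0.46·log₂(1/0.46) = 1.5089 bits.
RT = 190 + 75 × 1.5089 = 303.17 ms.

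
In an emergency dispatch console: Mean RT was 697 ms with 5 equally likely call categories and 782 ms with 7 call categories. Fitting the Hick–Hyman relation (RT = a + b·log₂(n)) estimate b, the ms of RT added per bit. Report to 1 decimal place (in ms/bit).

175.1 ms/bit

Slope: b = (782 − 697) / (log₂ 7 − log₂ 5) = 85/0.4854 = 175.104 ms/bit.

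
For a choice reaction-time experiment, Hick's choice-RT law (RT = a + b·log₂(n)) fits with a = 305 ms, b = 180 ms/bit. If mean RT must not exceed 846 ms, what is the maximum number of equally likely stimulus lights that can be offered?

Information budget: (846 − 305)/180 = 3.0056 bits, so n ≤ 2^3.0056 = 8.031 → at most 8.

8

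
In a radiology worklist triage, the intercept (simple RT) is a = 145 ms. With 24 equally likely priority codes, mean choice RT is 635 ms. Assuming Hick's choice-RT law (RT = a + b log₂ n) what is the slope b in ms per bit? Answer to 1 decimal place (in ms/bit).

106.9 ms/bit

b = (635 − 145) / log₂(24) = 490 / 4.5850 = 106.871 ms/bit.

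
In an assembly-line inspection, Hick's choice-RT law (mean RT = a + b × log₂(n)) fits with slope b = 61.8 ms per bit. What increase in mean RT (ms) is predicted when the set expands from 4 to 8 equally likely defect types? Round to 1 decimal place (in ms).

61.8 ms

Only the slope matters, since a is common to both: ΔRT = b·log₂(n₂/n₁).
log₂(8) − log₂(4) = log₂(8/4) = log₂(2) = 1.
ΔRT = 61.8 × 1.0000 = 61.800 ms.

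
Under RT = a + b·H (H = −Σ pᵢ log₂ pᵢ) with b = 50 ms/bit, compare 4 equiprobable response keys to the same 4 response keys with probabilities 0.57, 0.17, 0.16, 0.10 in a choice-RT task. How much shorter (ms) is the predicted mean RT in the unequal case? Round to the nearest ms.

The RT saving is b·ΔH. Equiprobable H₀ = log₂(4) = 2.0000 bits; with the given probabilities H = 1.6520 bits.
b·(H₀ − H) = 50 × (2.0000 − 1.6520) = 17.40 ms.

17 ms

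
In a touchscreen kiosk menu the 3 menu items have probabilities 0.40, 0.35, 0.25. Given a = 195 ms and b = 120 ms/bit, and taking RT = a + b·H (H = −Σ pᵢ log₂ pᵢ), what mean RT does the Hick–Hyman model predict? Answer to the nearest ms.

H = 0.40·log₂(1/0.40) + 0.35·log₂(1/0.35) + 0.25·log₂(1/0.25) = 1.5589 bits.
RT = 195 + 120 × 1.5589 = 382.06 ms.

382 ms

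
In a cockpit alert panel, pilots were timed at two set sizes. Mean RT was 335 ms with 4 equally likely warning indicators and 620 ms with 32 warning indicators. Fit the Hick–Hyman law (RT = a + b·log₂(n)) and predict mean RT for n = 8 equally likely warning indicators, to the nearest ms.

430 ms

Fit slope and intercept:
  b = (620 − 335) / (log₂ 32 − log₂ 4) = 285 / (5 − 2) = 95 ms/bit
  a = 335 − 95 × 2 = 145 ms
Then RT(8) = 145 + 95 × log₂ 8 = 145 + 95 × 3 ≈ 430.000 ms.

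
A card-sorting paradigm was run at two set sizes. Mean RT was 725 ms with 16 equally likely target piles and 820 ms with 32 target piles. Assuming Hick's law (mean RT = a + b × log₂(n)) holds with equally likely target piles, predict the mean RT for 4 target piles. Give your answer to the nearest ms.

Solve the two-equation system in a and b:
  b = (820 − 725) / (log₂ 32 − log₂ 16) = 95 / (5 − 4) = 95 ms/bit
  a = 725 − 95 × 4 = 345 ms
Then RT(4) = 345 + 95 × log₂ 4 = 345 + 95 × 2 ≈ 535.000 ms.

535 ms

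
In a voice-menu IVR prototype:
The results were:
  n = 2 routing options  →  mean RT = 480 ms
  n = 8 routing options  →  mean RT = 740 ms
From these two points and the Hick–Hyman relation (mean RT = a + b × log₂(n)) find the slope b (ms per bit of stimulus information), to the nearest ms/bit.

130 ms/bit

b = (RT₂ − RT₁)/(log₂ n₂ − log₂ n₁) = (740 − 480)/(3 − 1) = 130 ms/bit.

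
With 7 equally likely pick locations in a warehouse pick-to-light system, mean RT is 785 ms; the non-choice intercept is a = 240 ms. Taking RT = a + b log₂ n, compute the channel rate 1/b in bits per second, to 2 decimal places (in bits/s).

5.15 bits/s

Choice component = 785 − 240 = 545 ms over log₂(7) = 2.8074 bits.
b = 545 / 2.8074 = 194.133 ms/bit, so 1/b = 5.151 bits/s.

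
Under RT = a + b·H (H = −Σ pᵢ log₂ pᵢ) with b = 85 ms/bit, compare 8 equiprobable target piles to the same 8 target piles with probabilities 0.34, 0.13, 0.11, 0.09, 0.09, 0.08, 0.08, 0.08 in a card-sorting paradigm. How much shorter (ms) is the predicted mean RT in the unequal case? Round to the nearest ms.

The RT saving is b·ΔH. Equiprobable H₀ = log₂(8) = 3.0000 bits; with the given probabilities H = 2.7619 bits.
b·(H₀ − H) = 85 × (3.0000 − 2.7619) = 20.24 ms.

20 ms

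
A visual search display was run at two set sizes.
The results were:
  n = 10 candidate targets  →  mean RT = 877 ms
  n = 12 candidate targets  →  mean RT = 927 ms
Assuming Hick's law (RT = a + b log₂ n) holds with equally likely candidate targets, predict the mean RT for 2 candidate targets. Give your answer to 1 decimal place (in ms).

Solve the two-equation system in a and b:
  b = (927 − 877) / (log₂ 12 − log₂ 10) = 50 / (3.5850 − 3.3219) = 190.089 ms/bit
  a = 877 − 190.089 × 3.3219 = 245.537 ms
Then RT(2) = 245.537 + 190.089 × log₂ 2 = 245.537 + 190.089 × 1 ≈ 435.627 ms.

435.6 ms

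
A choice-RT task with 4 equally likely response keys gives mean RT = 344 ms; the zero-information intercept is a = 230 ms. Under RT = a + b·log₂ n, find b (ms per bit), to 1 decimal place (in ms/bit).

57.0 ms/bit

4 alternatives carry log₂ 4 = 2 bits; the choice cost is 344 − 230 = 114 ms, so b = 114/2 = 57.000 ms/bit.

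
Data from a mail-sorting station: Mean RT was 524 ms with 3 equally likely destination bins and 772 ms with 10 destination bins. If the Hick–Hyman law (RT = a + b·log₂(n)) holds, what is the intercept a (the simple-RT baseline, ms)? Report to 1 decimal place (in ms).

Slope: b = (772 − 524) / (log₂ 10 − log₂ 3) = 248/1.7370 = 142.778 ms/bit.
a = RT₁ − b·log₂ n₁ = 524 − 142.778 × 1.5850 = 297.703 ms.

297.7 ms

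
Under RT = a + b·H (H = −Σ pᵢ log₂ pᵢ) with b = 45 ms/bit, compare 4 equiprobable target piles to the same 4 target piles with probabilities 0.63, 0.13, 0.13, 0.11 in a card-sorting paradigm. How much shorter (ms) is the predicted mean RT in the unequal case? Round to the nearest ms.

The RT saving is b·ΔH. Equiprobable H₀ = log₂(4) = 2.0000 bits; with the given probabilities H = 1.5355 bits.
b·(H₀ − H) = 45 × (2.0000 − 1.5355) = 20.90 ms.

21 ms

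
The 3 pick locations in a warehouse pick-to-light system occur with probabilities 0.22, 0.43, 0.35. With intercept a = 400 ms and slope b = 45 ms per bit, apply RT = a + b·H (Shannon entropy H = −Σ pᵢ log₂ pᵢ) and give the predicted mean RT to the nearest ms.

Entropy contributions −pᵢ log₂ pᵢ: 0.4806, 0.5236, 0.5301; sum H = 1.5342 bits.
RT = a + bH = 400 + 45·1.5342 = 469.04 ms.

469 ms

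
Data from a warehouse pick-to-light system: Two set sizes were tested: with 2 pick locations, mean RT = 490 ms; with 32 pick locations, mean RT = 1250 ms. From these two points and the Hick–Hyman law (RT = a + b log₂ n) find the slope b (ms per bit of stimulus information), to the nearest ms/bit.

190 ms/bit

b = (RT₂ − RT₁)/(log₂ n₂ − log₂ n₁) = (1250 − 490)/(5 − 1) = 190 ms/bit.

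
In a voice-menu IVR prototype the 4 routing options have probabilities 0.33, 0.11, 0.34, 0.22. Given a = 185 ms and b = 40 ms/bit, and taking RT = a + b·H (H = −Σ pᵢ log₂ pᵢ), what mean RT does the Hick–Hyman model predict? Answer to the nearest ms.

Entropy contributions −pᵢ log₂ pᵢ: 0.5278, 0.3503, 0.5292, 0.4806; sum H = 1.8879 bits.
RT = a + bH = 185 + 40·1.8879 = 260.51 ms.

261 ms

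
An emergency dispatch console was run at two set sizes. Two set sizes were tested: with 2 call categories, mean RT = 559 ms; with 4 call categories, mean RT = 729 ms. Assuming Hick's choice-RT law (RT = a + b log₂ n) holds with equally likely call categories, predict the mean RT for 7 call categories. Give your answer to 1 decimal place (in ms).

866.3 ms

With log₂ n on the abscissa the relation is linear; from the two conditions:
  b = (729 − 559) / (log₂ 4 − log₂ 2) = 170 / (2 − 1) = 170.000 ms/bit
  a = 559 − 170.000 × 1 = 389.000 ms
Then RT(7) = 389.000 + 170.000 × log₂ 7 = 389.000 + 170.000 × 2.8074 ≈ 866.250 ms.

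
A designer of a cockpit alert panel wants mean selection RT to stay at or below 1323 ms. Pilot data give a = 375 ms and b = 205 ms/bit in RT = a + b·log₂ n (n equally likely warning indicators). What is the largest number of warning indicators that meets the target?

205·log₂ n ≤ 1323 − 375 = 948, giving log₂ n ≤ 4.6244 and n ≤ 24.665. The largest whole number is 24.

24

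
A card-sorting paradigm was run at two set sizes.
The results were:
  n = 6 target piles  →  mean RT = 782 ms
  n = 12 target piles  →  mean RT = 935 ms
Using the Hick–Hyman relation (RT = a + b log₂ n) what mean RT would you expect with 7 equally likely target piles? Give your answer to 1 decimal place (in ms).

816.0 ms

With log₂ n on the abscissa the relation is linear; from the two conditions:
  b = (935 − 782) / (log₂ 12 − log₂ 6) = 153 / (3.5850 − 2.5850) = 153.000 ms/bit
  a = 782 − 153.000 × 2.5850 = 386.501 ms
Then RT(7) = 386.501 + 153.000 × log₂ 7 = 386.501 + 153.000 × 2.8074 ≈ 816.026 ms.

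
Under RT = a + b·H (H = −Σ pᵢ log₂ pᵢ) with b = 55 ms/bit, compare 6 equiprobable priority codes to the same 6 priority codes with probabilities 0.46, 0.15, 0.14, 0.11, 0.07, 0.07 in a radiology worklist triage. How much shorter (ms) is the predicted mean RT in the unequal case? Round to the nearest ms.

The RT saving is b·ΔH. Equiprobable H₀ = log₂(6) = 2.5850 bits; with the given probabilities H = 2.2104 bits.
b·(H₀ − H) = 55 × (2.5850 − 2.2104) = 20.60 ms.

21 ms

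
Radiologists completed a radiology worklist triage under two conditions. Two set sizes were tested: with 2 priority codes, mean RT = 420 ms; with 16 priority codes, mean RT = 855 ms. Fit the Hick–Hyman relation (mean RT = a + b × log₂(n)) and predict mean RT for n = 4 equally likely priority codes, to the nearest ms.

RT is linear in log₂ n, so two points fix the line:
  b = (855 − 420) / (log₂ 16 − log₂ 2) = 435 / (4 − 1) = 145 ms/bit
  a = 420 − 145 × 1 = 275 ms
Then RT(4) = 275 + 145 × log₂ 4 = 275 + 145 × 2 ≈ 565.000 ms.

565 ms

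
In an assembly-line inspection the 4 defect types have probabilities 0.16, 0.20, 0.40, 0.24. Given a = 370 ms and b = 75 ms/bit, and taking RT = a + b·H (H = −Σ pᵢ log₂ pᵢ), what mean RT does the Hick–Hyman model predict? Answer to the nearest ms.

H = 0.16·log₂(1/0.16) + 0.20·log₂(1/0.20) + 0.40·log₂(1/0.40) + 0.24·log₂(1/0.24) = 1.9103 bits.
RT = 370 + 75 × 1.9103 = 513.27 ms.

513 ms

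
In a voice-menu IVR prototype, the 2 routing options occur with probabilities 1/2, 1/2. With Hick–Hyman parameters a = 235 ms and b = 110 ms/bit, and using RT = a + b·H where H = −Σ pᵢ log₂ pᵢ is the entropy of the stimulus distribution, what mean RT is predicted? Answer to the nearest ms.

Each term −pᵢ log₂ pᵢ: 0.5·1 + 0.5·1; summed, H = 1.000 bits.
Mean RT = a + bH = 235 + 110·1.000 = 345.00 ms.

345 ms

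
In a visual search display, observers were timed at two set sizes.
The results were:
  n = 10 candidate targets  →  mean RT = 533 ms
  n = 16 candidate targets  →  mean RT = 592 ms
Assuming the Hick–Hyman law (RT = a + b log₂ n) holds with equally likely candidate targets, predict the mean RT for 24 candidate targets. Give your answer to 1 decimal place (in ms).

642.9 ms

RT is linear in log₂ n, so two points fix the line:
  b = (592 − 533) / (log₂ 16 − log₂ 10) = 59 / (4 − 3.3219) = 87.011 ms/bit
  a = 533 − 87.011 × 3.3219 = 243.954 ms
Then RT(24) = 243.954 + 87.011 × log₂ 24 = 243.954 + 87.011 × 4.5850 ≈ 642.898 ms.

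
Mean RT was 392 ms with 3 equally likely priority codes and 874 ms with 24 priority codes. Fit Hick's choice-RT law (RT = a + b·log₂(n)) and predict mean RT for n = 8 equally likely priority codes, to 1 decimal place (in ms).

With log₂ n on the abscissa the relation is linear; from the two conditions:
  b = (874 − 392) / (log₂ 24 − log₂ 3) = 482 / (4.5850 − 1.5850) = 160.667 ms/bit
  a = 392 − 160.667 × 1.5850 = 137.349 ms
Then RT(8) = 137.349 + 160.667 × log₂ 8 = 137.349 + 160.667 × 3 ≈ 619.349 ms.

619.3 ms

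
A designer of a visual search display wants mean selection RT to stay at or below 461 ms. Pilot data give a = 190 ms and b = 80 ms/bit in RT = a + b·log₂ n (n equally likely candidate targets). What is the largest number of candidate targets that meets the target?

10

Set 190 + 80·log₂ n ≤ 461 → log₂ n ≤ (461 − 190)/80 = 3.3875.
So n ≤ 2^3.3875 = 10.465; the largest integer n is 10.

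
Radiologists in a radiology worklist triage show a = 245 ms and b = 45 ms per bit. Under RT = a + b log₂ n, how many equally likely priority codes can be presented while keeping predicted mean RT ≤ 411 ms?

45·log₂ n ≤ 411 − 245 = 166, giving log₂ n ≤ 3.6889 and n ≤ 12.896. The largest whole number is 12.

12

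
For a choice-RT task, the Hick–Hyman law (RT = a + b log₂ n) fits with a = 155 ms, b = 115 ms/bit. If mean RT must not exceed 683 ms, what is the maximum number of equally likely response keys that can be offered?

Information budget: (683 − 155)/115 = 4.5913 bits, so n ≤ 2^4.5913 = 24.106 → at most 24.

24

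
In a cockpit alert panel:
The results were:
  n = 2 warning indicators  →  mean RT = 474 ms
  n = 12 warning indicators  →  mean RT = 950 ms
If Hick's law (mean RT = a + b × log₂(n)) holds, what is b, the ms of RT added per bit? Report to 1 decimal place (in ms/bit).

184.1 ms/bit

b = (RT₂ − RT₁)/(log₂ n₂ − log₂ n₁) = (950 − 474)/(3.5850 − 1) = 184.142 ms/bit.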